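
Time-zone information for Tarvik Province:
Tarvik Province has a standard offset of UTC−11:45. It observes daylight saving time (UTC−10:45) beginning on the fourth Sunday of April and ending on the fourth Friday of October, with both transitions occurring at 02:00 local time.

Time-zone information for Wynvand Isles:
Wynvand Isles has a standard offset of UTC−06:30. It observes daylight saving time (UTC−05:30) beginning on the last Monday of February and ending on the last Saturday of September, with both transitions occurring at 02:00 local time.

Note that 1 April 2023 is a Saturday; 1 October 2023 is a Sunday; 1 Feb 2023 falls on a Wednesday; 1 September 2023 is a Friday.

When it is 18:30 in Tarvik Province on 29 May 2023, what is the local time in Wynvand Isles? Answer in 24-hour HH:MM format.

23:45

1 April 2023 is a Saturday, so the first Sunday is April 2 and the fourth is April 23.
1 October 2023 is a Sunday, so the first Friday is October 6 and the fourth is October 27.
29 May 2023 lies within the daylight-saving period (23 April – 27 October), so Tarvik Province is on daylight time, UTC−10:45.
18:30 Tarvik Province + 10h45m = 05:15 UTC (rolling into the next day, 30 May 2023).
1 February 2023 is a Wednesday, so Mondays fall on 6, 13, 20, 27; the last is February 27.
1 September 2023 is a Friday, so Saturdays fall on 2, 9, 16, 23, 30; the last is September 30.
At the standard offset (UTC−06:30), 05:15 UTC − 6h30m = 22:45 Wynvand Isles standard time (rolling into the previous day, 29 May 2023).
The standard-time date in Wynvand Isles, 29 May 2023, lies within the daylight-saving period (27 February – 30 September), so Wynvand Isles is on daylight time, UTC−05:30.
05:15 UTC − 5h30m = 23:45 Wynvand Isles (rolling into the previous day, 29 May 2023).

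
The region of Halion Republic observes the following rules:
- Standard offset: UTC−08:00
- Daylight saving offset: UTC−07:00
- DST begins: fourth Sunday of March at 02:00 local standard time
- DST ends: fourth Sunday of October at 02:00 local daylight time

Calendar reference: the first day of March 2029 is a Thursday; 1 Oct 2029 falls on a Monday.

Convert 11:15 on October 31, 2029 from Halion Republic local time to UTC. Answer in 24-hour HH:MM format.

1 March 2029 is a Thursday, so the first Sunday is March 4 and the fourth is March 25.
1 October 2029 is a Monday, so the first Sunday is October 7 and the fourth is October 28.
October 31, 2029 does not fall between 25 March and 28 October, so daylight saving is not in effect and Halion Republic is at UTC−08:00.
11:15 local + 8h = 19:15 UTC.

19:15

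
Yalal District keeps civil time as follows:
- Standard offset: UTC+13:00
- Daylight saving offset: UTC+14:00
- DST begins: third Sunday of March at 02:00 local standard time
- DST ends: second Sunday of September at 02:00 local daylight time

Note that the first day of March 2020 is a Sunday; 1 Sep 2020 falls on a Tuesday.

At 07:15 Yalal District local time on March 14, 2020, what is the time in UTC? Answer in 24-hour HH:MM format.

18:15

1 March 2020 is a Sunday, so the first Sunday is March 1 and the third is March 15.
1 September 2020 is a Tuesday, so the first Sunday is September 6 and the second is September 13.
March 14, 2020 does not fall between 15 March and 13 September, so daylight saving is not in effect and Yalal District is at UTC+13:00.
07:15 local − 13h = 18:15 UTC (rolling into the previous day, 13 March 2020).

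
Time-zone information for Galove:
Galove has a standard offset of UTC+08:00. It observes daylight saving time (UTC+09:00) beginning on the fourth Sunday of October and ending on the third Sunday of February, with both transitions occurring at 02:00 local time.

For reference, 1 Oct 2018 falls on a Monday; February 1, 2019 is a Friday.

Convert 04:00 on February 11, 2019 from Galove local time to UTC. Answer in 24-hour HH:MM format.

19:00

1 October 2018 is a Monday, so the first Sunday is October 7 and the fourth is October 28.
1 February 2019 is a Friday, so the first Sunday is February 3 and the third is February 17.
Daylight saving runs 28 October 2018 – 17 February 2019; February 11, 2019 is inside that window, so Galove is at UTC+09:00.
04:00 local − 9h = 19:00 UTC (rolling into the previous day, 10 February 2019).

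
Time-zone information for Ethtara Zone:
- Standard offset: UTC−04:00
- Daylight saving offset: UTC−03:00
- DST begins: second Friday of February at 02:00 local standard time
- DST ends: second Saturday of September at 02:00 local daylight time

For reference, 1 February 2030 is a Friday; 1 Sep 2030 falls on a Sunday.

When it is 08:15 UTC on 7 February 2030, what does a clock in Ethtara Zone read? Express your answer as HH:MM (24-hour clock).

04:15

1 February 2030 is a Friday, so the first Friday is February 1 and the second is February 8.
1 September 2030 is a Sunday, so the first Saturday is September 7 and the second is September 14.
At the standard offset (UTC−04:00), 08:15 UTC − 4h = 04:15 Ethtara Zone standard time.
The standard-time date in Ethtara Zone, 7 February 2030, does not fall between 8 February and 14 September, so daylight saving is not in effect and Ethtara Zone is at UTC−04:00.
08:15 UTC − 4h = 04:15 local.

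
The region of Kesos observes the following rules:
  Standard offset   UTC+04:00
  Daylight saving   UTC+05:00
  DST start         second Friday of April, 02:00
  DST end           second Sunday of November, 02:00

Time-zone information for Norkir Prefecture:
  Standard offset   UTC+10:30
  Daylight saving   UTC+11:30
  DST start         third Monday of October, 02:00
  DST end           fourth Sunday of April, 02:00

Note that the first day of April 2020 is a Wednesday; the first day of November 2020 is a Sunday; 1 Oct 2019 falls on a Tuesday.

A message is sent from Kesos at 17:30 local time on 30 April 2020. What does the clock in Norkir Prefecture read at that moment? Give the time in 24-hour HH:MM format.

23:00

1 April 2020 is a Wednesday, so the first Friday is April 3 and the second is April 10.
1 November 2020 is a Sunday, so the first Sunday is November 1 and the second is November 8.
30 April 2020 lies within the daylight-saving period (10 April – 8 November), so Kesos is on daylight time, UTC+05:00.
17:30 Kesos − 5h = 12:30 UTC.
1 October 2019 is a Tuesday, so the first Monday is October 7 and the third is October 21.
1 April 2020 is a Wednesday, so the first Sunday is April 5 and the fourth is April 26.
At the standard offset (UTC+10:30), 12:30 UTC + 10h30m = 23:00 Norkir Prefecture standard time.
Daylight saving runs 21 October 2019 – 26 April 2020; the standard-time date in Norkir Prefecture, 30 April 2020, is outside that window, so Norkir Prefecture is on standard time at UTC+10:30.
12:30 UTC + 10h30m = 23:00 Norkir Prefecture.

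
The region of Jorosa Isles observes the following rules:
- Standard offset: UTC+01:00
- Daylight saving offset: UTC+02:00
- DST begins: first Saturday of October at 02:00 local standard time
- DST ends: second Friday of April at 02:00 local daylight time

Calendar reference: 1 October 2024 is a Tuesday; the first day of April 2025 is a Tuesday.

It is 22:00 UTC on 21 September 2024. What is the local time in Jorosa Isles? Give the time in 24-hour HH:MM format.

23:00

1 October 2024 is a Tuesday, so the first Saturday is October 5.
1 April 2025 is a Tuesday, so the first Friday is April 4 and the second is April 11.
At the standard offset (UTC+01:00), 22:00 UTC + 1h = 23:00 Jorosa Isles standard time.
Daylight saving runs 5 October 2024 – 11 April 2025; the standard-time date in Jorosa Isles, 21 September 2024, is outside that window, so Jorosa Isles is on standard time at UTC+01:00.
22:00 UTC + 1h = 23:00 local.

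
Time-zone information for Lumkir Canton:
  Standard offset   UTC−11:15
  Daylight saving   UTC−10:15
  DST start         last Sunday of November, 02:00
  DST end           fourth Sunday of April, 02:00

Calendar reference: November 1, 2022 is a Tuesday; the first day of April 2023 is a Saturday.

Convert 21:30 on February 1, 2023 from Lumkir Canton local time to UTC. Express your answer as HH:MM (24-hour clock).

1 November 2022 is a Tuesday, so Sundays fall on 6, 13, 20, 27; the last is November 27.
1 April 2023 is a Saturday, so the first Sunday is April 2 and the fourth is April 23.
February 1, 2023 lies within the daylight-saving period (27 November 2022 – 23 April 2023), so Lumkir Canton is on daylight time, UTC−10:15.
21:30 local + 10h15m = 07:45 UTC (rolling into the next day, 2 February 2023).

07:45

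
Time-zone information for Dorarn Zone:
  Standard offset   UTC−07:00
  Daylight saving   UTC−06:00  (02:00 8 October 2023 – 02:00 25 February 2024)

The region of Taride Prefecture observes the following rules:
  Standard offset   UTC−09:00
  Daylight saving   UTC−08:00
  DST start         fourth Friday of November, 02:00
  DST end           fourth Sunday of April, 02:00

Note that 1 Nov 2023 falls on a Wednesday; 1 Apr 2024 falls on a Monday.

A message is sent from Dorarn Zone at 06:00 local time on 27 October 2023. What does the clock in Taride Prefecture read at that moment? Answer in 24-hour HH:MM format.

03:00

27 October 2023 falls between 8 October 2023 and 25 February 2024, so daylight saving is in effect and Dorarn Zone is at UTC−06:00.
06:00 Dorarn Zone + 6h = 12:00 UTC.
1 November 2023 is a Wednesday, so the first Friday is November 3 and the fourth is November 24.
1 April 2024 is a Monday, so the first Sunday is April 7 and the fourth is April 28.
At the standard offset (UTC−09:00), 12:00 UTC − 9h = 03:00 Taride Prefecture standard time.
Daylight saving runs 24 November 2023 – 28 April 2024; the standard-time date in Taride Prefecture, 27 October 2023, is outside that window, so Taride Prefecture is on standard time at UTC−09:00.
12:00 UTC − 9h = 03:00 Taride Prefecture.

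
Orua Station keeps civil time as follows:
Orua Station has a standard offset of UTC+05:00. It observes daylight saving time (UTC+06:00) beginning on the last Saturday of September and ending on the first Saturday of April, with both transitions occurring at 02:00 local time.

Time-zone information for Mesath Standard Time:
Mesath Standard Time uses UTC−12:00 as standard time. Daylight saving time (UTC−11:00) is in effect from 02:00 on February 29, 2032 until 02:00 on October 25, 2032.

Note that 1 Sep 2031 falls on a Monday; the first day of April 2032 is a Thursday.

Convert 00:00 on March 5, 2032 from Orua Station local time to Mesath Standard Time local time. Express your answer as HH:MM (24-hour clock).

1 September 2031 is a Monday, so Saturdays fall on 6, 13, 20, 27; the last is September 27.
1 April 2032 is a Thursday, so the first Saturday is April 3.
March 5, 2032 falls between 27 September 2031 and 3 April 2032, so daylight saving is in effect and Orua Station is at UTC+06:00.
00:00 Orua Station − 6h = 18:00 UTC (rolling into the previous day, 4 March 2032).
At the standard offset (UTC−12:00), 18:00 UTC − 12h = 06:00 Mesath Standard Time standard time.
Daylight saving runs 29 February – 25 October; the standard-time date in Mesath Standard Time, March 4, 2032, is inside that window, so Mesath Standard Time is at UTC−11:00.
18:00 UTC − 11h = 07:00 Mesath Standard Time.

07:00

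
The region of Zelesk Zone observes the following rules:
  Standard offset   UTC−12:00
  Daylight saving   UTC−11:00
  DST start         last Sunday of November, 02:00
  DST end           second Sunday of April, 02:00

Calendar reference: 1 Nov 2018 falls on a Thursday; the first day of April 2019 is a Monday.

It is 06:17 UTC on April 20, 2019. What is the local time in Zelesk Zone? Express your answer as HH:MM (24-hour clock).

1 November 2018 is a Thursday, so Sundays fall on 4, 11, 18, 25; the last is November 25.
1 April 2019 is a Monday, so the first Sunday is April 7 and the second is April 14.
At the standard offset (UTC−12:00), 06:17 UTC − 12h = 18:17 Zelesk Zone standard time (rolling into the previous day, 19 April 2019).
The standard-time date in Zelesk Zone, April 19, 2019, is outside the daylight-saving period (25 November 2018 – 14 April 2019), so Zelesk Zone is on standard time, UTC−12:00.
06:17 UTC − 12h = 18:17 local (rolling into the previous day, 19 April 2019).

18:17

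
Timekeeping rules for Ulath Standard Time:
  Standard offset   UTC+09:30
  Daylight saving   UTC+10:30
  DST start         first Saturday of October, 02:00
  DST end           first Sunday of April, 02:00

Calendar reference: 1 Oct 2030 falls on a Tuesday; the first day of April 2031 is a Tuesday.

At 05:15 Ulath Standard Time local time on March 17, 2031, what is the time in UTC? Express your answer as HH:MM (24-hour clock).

1 October 2030 is a Tuesday, so the first Saturday is October 5.
1 April 2031 is a Tuesday, so the first Sunday is April 6.
Daylight saving runs 5 October 2030 – 6 April 2031; March 17, 2031 is inside that window, so Ulath Standard Time is at UTC+10:30.
05:15 local − 10h30m = 18:45 UTC (rolling into the previous day, 16 March 2031).

18:45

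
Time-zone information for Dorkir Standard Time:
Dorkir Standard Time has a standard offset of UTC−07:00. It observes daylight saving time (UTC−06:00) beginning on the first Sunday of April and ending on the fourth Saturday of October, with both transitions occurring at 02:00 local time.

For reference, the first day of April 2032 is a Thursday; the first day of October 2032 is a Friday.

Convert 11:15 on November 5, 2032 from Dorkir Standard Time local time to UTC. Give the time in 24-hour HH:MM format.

1 April 2032 is a Thursday, so the first Sunday is April 4.
1 October 2032 is a Friday, so the first Saturday is October 2 and the fourth is October 23.
November 5, 2032 does not fall between 4 April and 23 October, so daylight saving is not in effect and Dorkir Standard Time is at UTC−07:00.
11:15 local + 7h = 18:15 UTC.

18:15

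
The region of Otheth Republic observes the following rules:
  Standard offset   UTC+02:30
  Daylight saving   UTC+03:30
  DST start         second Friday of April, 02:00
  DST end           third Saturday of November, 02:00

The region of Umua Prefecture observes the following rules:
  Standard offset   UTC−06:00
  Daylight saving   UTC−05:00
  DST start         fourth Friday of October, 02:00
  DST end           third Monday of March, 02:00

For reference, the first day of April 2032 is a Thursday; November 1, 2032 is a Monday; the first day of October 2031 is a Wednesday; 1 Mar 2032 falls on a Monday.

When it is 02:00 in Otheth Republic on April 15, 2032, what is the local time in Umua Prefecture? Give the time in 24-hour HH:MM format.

16:30

1 April 2032 is a Thursday, so the first Friday is April 2 and the second is April 9.
1 November 2032 is a Monday, so the first Saturday is November 6 and the third is November 20.
April 15, 2032 falls between 9 April and 20 November, so daylight saving is in effect and Otheth Republic is at UTC+03:30.
02:00 Otheth Republic − 3h30m = 22:30 UTC (rolling into the previous day, 14 April 2032).
1 October 2031 is a Wednesday, so the first Friday is October 3 and the fourth is October 24.
1 March 2032 is a Monday, so the first Monday is March 1 and the third is March 15.
At the standard offset (UTC−06:00), 22:30 UTC − 6h = 16:30 Umua Prefecture standard time.
The standard-time date in Umua Prefecture, April 14, 2032, is outside the daylight-saving period (24 October 2031 – 15 March 2032), so Umua Prefecture is on standard time, UTC−06:00.
22:30 UTC − 6h = 16:30 Umua Prefecture.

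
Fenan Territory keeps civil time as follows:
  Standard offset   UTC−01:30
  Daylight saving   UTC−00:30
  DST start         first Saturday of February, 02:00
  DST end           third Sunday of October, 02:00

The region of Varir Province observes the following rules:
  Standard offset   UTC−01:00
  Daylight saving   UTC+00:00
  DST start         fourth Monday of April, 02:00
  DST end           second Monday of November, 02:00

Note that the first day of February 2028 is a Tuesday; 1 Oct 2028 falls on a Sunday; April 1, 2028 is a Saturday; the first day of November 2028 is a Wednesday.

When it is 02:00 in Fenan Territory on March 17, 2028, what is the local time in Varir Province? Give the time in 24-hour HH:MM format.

1 February 2028 is a Tuesday, so the first Saturday is February 5.
1 October 2028 is a Sunday, so the first Sunday is October 1 and the third is October 15.
March 17, 2028 falls between 5 February and 15 October, so daylight saving is in effect and Fenan Territory is at UTC−00:30.
02:00 Fenan Territory + 0h30m = 02:30 UTC.
1 April 2028 is a Saturday, so the first Monday is April 3 and the fourth is April 24.
1 November 2028 is a Wednesday, so the first Monday is November 6 and the second is November 13.
At the standard offset (UTC−01:00), 02:30 UTC − 1h = 01:30 Varir Province standard time.
The standard-time date in Varir Province, March 17, 2028, is outside the daylight-saving period (24 April – 13 November), so Varir Province is on standard time, UTC−01:00.
02:30 UTC − 1h = 01:30 Varir Province.

01:30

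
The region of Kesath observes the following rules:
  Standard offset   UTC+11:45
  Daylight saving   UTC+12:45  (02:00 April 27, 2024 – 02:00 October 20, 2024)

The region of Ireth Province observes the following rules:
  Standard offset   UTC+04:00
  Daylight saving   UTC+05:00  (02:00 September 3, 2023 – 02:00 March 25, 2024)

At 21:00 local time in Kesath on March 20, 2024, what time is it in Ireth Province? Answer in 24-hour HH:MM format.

Daylight saving runs 27 April – 20 October; March 20, 2024 is outside that window, so Kesath is on standard time at UTC+11:45.
21:00 Kesath − 11h45m = 09:15 UTC.
At the standard offset (UTC+04:00), 09:15 UTC + 4h = 13:15 Ireth Province standard time.
Daylight saving runs 3 September 2023 – 25 March 2024; the standard-time date in Ireth Province, March 20, 2024, is inside that window, so Ireth Province is at UTC+05:00.
09:15 UTC + 5h = 14:15 Ireth Province.

14:15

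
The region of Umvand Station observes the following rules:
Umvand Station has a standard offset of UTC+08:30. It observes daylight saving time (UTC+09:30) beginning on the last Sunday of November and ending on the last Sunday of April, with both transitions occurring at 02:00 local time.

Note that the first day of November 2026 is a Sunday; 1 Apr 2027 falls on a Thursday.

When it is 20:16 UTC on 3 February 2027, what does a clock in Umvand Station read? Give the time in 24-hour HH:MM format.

1 November 2026 is a Sunday, so Sundays fall on 1, 8, 15, 22, 29; the last is November 29.
1 April 2027 is a Thursday, so Sundays fall on 4, 11, 18, 25; the last is April 25.
At the standard offset (UTC+08:30), 20:16 UTC + 8h30m = 04:46 Umvand Station standard time (rolling into the next day, 4 February 2027).
Daylight saving runs 29 November 2026 – 25 April 2027; the standard-time date in Umvand Station, 4 February 2027, is inside that window, so Umvand Station is at UTC+09:30.
20:16 UTC + 9h30m = 05:46 local (rolling into the next day, 4 February 2027).

05:46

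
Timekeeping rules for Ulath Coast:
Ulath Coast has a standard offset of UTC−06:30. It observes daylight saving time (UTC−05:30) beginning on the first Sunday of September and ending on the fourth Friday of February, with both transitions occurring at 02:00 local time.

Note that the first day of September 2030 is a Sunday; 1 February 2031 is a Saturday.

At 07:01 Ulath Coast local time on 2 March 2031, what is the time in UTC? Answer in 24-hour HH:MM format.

13:31

1 September 2030 is a Sunday, so the first Sunday is September 1.
1 February 2031 is a Saturday, so the first Friday is February 7 and the fourth is February 28.
Daylight saving runs 1 September 2030 – 28 February 2031; 2 March 2031 is outside that window, so Ulath Coast is on standard time at UTC−06:30.
07:01 local + 6h30m = 13:31 UTC.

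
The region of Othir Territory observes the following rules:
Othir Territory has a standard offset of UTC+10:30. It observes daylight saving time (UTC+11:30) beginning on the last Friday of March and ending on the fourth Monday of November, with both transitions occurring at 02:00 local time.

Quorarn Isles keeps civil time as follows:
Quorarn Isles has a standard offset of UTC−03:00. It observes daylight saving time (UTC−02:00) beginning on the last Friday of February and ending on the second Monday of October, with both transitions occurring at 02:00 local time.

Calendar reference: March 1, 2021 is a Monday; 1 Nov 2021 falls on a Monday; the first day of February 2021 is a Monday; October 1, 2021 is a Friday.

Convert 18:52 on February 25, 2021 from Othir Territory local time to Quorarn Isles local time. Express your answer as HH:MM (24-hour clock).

05:22

1 March 2021 is a Monday, so Fridays fall on 5, 12, 19, 26; the last is March 26.
1 November 2021 is a Monday, so the first Monday is November 1 and the fourth is November 22.
February 25, 2021 does not fall between 26 March and 22 November, so daylight saving is not in effect and Othir Territory is at UTC+10:30.
18:52 Othir Territory − 10h30m = 08:22 UTC.
1 February 2021 is a Monday, so Fridays fall on 5, 12, 19, 26; the last is February 26.
1 October 2021 is a Friday, so the first Monday is October 4 and the second is October 11.
At the standard offset (UTC−03:00), 08:22 UTC − 3h = 05:22 Quorarn Isles standard time.
Daylight saving runs 26 February – 11 October; the standard-time date in Quorarn Isles, February 25, 2021, is outside that window, so Quorarn Isles is on standard time at UTC−03:00.
08:22 UTC − 3h = 05:22 Quorarn Isles.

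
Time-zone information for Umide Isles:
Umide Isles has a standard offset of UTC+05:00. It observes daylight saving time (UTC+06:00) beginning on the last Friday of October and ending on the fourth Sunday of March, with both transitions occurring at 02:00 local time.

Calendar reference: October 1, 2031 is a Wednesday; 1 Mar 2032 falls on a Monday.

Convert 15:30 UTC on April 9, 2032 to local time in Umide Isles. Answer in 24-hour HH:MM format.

1 October 2031 is a Wednesday, so Fridays fall on 3, 10, 17, 24, 31; the last is October 31.
1 March 2032 is a Monday, so the first Sunday is March 7 and the fourth is March 28.
At the standard offset (UTC+05:00), 15:30 UTC + 5h = 20:30 Umide Isles standard time.
The standard-time date in Umide Isles, April 9, 2032, does not fall between 31 October 2031 and 28 March 2032, so daylight saving is not in effect and Umide Isles is at UTC+05:00.
15:30 UTC + 5h = 20:30 local.

20:30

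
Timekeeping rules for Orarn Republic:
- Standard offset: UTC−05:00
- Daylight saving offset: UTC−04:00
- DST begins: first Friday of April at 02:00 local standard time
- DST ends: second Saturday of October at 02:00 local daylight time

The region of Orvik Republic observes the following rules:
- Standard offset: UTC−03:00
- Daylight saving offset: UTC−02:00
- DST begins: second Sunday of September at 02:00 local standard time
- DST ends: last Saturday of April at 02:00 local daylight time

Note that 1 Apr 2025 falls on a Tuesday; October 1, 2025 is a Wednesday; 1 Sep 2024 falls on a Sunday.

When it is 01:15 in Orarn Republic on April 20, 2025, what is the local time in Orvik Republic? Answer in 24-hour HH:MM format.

1 April 2025 is a Tuesday, so the first Friday is April 4.
1 October 2025 is a Wednesday, so the first Saturday is October 4 and the second is October 11.
April 20, 2025 lies within the daylight-saving period (4 April – 11 October), so Orarn Republic is on daylight time, UTC−04:00.
01:15 Orarn Republic + 4h = 05:15 UTC.
1 September 2024 is a Sunday, so the first Sunday is September 1 and the second is September 8.
1 April 2025 is a Tuesday, so Saturdays fall on 5, 12, 19, 26; the last is April 26.
At the standard offset (UTC−03:00), 05:15 UTC − 3h = 02:15 Orvik Republic standard time.
The standard-time date in Orvik Republic, April 20, 2025, falls between 8 September 2024 and 26 April 2025, so daylight saving is in effect and Orvik Republic is at UTC−02:00.
05:15 UTC − 2h = 03:15 Orvik Republic.

03:15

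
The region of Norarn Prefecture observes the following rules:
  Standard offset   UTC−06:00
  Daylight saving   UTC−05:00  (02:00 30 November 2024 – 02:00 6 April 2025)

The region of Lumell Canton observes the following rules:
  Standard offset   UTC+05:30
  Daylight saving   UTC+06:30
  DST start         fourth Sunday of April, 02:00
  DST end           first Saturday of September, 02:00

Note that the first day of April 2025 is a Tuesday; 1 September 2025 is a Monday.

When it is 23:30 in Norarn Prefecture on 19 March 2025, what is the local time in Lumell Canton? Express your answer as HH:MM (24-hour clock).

10:00

19 March 2025 lies within the daylight-saving period (30 November 2024 – 6 April 2025), so Norarn Prefecture is on daylight time, UTC−05:00.
23:30 Norarn Prefecture + 5h = 04:30 UTC (rolling into the next day, 20 March 2025).
1 April 2025 is a Tuesday, so the first Sunday is April 6 and the fourth is April 27.
1 September 2025 is a Monday, so the first Saturday is September 6.
At the standard offset (UTC+05:30), 04:30 UTC + 5h30m = 10:00 Lumell Canton standard time.
Daylight saving runs 27 April – 6 September; the standard-time date in Lumell Canton, 20 March 2025, is outside that window, so Lumell Canton is on standard time at UTC+05:30.
04:30 UTC + 5h30m = 10:00 Lumell Canton.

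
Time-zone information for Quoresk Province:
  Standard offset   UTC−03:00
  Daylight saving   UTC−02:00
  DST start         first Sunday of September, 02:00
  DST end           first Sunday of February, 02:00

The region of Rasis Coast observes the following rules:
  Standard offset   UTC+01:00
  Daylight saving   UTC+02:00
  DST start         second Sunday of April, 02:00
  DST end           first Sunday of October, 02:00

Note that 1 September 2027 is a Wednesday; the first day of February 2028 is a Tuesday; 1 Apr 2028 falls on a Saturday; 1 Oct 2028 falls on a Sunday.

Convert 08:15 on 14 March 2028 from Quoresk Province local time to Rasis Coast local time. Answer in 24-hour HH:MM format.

12:15

1 September 2027 is a Wednesday, so the first Sunday is September 5.
1 February 2028 is a Tuesday, so the first Sunday is February 6.
14 March 2028 does not fall between 5 September 2027 and 6 February 2028, so daylight saving is not in effect and Quoresk Province is at UTC−03:00.
08:15 Quoresk Province + 3h = 11:15 UTC.
1 April 2028 is a Saturday, so the first Sunday is April 2 and the second is April 9.
1 October 2028 is a Sunday, so the first Sunday is October 1.
At the standard offset (UTC+01:00), 11:15 UTC + 1h = 12:15 Rasis Coast standard time.
The standard-time date in Rasis Coast, 14 March 2028, does not fall between 9 April and 1 October, so daylight saving is not in effect and Rasis Coast is at UTC+01:00.
11:15 UTC + 1h = 12:15 Rasis Coast.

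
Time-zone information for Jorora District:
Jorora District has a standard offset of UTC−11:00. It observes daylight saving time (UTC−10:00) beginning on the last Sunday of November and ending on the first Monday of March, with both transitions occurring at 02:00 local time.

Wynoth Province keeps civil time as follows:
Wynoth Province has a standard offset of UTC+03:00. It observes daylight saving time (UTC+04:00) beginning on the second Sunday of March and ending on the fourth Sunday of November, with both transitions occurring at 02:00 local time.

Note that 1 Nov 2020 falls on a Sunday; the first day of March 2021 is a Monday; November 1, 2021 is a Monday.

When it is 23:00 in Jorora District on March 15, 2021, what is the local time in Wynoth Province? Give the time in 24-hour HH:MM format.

14:00

1 November 2020 is a Sunday, so Sundays fall on 1, 8, 15, 22, 29; the last is November 29.
1 March 2021 is a Monday, so the first Monday is March 1.
March 15, 2021 does not fall between 29 November 2020 and 1 March 2021, so daylight saving is not in effect and Jorora District is at UTC−11:00.
23:00 Jorora District + 11h = 10:00 UTC (rolling into the next day, 16 March 2021).
1 March 2021 is a Monday, so the first Sunday is March 7 and the second is March 14.
1 November 2021 is a Monday, so the first Sunday is November 7 and the fourth is November 28.
At the standard offset (UTC+03:00), 10:00 UTC + 3h = 13:00 Wynoth Province standard time.
The standard-time date in Wynoth Province, March 16, 2021, falls between 14 March and 28 November, so daylight saving is in effect and Wynoth Province is at UTC+04:00.
10:00 UTC + 4h = 14:00 Wynoth Province.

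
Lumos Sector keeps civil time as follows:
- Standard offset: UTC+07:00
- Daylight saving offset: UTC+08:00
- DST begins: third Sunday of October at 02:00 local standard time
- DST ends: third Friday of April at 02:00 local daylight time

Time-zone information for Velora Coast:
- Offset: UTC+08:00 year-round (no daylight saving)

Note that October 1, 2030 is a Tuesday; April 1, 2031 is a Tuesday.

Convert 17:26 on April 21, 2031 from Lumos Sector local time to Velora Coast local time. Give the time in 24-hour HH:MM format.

1 October 2030 is a Tuesday, so the first Sunday is October 6 and the third is October 20.
1 April 2031 is a Tuesday, so the first Friday is April 4 and the third is April 18.
April 21, 2031 does not fall between 20 October 2030 and 18 April 2031, so daylight saving is not in effect and Lumos Sector is at UTC+07:00.
17:26 Lumos Sector − 7h = 10:26 UTC.
Velora Coast stays on UTC+08:00 all year.
10:26 UTC + 8h = 18:26 Velora Coast.

18:26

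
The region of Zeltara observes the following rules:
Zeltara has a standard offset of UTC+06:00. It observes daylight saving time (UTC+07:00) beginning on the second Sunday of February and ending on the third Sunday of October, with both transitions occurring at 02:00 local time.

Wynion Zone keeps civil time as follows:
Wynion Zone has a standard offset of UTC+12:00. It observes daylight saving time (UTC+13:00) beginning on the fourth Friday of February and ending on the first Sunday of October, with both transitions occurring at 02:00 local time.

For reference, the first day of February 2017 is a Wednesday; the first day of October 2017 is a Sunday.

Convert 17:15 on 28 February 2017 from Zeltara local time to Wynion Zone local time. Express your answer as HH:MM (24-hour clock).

1 February 2017 is a Wednesday, so the first Sunday is February 5 and the second is February 12.
1 October 2017 is a Sunday, so the first Sunday is October 1 and the third is October 15.
28 February 2017 falls between 12 February and 15 October, so daylight saving is in effect and Zeltara is at UTC+07:00.
17:15 Zeltara − 7h = 10:15 UTC.
1 February 2017 is a Wednesday, so the first Friday is February 3 and the fourth is February 24.
1 October 2017 is a Sunday, so the first Sunday is October 1.
At the standard offset (UTC+12:00), 10:15 UTC + 12h = 22:15 Wynion Zone standard time.
Daylight saving runs 24 February – 1 October; the standard-time date in Wynion Zone, 28 February 2017, is inside that window, so Wynion Zone is at UTC+13:00.
10:15 UTC + 13h = 23:15 Wynion Zone.

23:15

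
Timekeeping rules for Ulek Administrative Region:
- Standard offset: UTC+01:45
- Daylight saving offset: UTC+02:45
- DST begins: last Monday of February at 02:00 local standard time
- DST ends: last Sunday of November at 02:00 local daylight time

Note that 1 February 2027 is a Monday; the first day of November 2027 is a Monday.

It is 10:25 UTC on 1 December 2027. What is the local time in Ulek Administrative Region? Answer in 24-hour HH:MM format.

12:10

1 February 2027 is a Monday, so Mondays fall on 1, 8, 15, 22; the last is February 22.
1 November 2027 is a Monday, so Sundays fall on 7, 14, 21, 28; the last is November 28.
At the standard offset (UTC+01:45), 10:25 UTC + 1h45m = 12:10 Ulek Administrative Region standard time.
The standard-time date in Ulek Administrative Region, 1 December 2027, is outside the daylight-saving period (22 February – 28 November), so Ulek Administrative Region is on standard time, UTC+01:45.
10:25 UTC + 1h45m = 12:10 local.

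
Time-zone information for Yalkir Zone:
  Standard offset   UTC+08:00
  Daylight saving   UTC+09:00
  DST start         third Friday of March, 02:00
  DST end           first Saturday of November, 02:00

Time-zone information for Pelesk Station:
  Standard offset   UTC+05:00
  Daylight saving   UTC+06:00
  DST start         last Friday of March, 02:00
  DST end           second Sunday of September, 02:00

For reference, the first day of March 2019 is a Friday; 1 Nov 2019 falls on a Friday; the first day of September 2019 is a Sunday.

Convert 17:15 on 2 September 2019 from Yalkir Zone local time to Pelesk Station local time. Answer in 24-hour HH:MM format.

1 March 2019 is a Friday, so the first Friday is March 1 and the third is March 15.
1 November 2019 is a Friday, so the first Saturday is November 2.
Daylight saving runs 15 March – 2 November; 2 September 2019 is inside that window, so Yalkir Zone is at UTC+09:00.
17:15 Yalkir Zone − 9h = 08:15 UTC.
1 March 2019 is a Friday, so Fridays fall on 1, 8, 15, 22, 29; the last is March 29.
1 September 2019 is a Sunday, so the first Sunday is September 1 and the second is September 8.
At the standard offset (UTC+05:00), 08:15 UTC + 5h = 13:15 Pelesk Station standard time.
Daylight saving runs 29 March – 8 September; the standard-time date in Pelesk Station, 2 September 2019, is inside that window, so Pelesk Station is at UTC+06:00.
08:15 UTC + 6h = 14:15 Pelesk Station.

14:15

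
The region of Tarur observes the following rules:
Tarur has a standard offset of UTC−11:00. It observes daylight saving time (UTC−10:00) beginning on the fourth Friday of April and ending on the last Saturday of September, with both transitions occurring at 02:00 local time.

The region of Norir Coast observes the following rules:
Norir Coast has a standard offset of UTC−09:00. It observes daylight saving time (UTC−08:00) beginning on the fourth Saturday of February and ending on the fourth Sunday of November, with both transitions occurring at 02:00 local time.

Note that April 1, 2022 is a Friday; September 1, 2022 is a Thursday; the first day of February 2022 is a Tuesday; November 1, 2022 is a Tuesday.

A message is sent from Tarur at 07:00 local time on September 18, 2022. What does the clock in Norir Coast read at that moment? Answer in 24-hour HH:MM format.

09:00

1 April 2022 is a Friday, so the first Friday is April 1 and the fourth is April 22.
1 September 2022 is a Thursday, so Saturdays fall on 3, 10, 17, 24; the last is September 24.
September 18, 2022 falls between 22 April and 24 September, so daylight saving is in effect and Tarur is at UTC−10:00.
07:00 Tarur + 10h = 17:00 UTC.
1 February 2022 is a Tuesday, so the first Saturday is February 5 and the fourth is February 26.
1 November 2022 is a Tuesday, so the first Sunday is November 6 and the fourth is November 27.
At the standard offset (UTC−09:00), 17:00 UTC − 9h = 08:00 Norir Coast standard time.
The standard-time date in Norir Coast, September 18, 2022, falls between 26 February and 27 November, so daylight saving is in effect and Norir Coast is at UTC−08:00.
17:00 UTC − 8h = 09:00 Norir Coast.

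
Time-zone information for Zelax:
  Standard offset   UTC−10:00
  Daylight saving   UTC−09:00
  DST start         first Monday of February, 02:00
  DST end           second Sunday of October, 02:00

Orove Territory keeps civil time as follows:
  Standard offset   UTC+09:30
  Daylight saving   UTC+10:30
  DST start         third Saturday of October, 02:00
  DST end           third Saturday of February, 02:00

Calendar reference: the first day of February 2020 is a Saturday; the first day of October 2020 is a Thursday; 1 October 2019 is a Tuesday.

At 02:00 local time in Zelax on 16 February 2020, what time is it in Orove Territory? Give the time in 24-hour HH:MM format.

20:30

1 February 2020 is a Saturday, so the first Monday is February 3.
1 October 2020 is a Thursday, so the first Sunday is October 4 and the second is October 11.
16 February 2020 lies within the daylight-saving period (3 February – 11 October), so Zelax is on daylight time, UTC−09:00.
02:00 Zelax + 9h = 11:00 UTC.
1 October 2019 is a Tuesday, so the first Saturday is October 5 and the third is October 19.
1 February 2020 is a Saturday, so the first Saturday is February 1 and the third is February 15.
At the standard offset (UTC+09:30), 11:00 UTC + 9h30m = 20:30 Orove Territory standard time.
The standard-time date in Orove Territory, 16 February 2020, is outside the daylight-saving period (19 October 2019 – 15 February 2020), so Orove Territory is on standard time, UTC+09:30.
11:00 UTC + 9h30m = 20:30 Orove Territory.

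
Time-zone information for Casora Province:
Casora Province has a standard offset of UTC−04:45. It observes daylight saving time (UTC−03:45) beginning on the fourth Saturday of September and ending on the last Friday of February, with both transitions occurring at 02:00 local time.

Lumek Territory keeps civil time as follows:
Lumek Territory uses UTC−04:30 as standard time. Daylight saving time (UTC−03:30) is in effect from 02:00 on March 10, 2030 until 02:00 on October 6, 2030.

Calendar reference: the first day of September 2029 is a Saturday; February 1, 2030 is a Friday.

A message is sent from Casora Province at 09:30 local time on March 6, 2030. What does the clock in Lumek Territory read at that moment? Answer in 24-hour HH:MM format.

1 September 2029 is a Saturday, so the first Saturday is September 1 and the fourth is September 22.
1 February 2030 is a Friday, so Fridays fall on 1, 8, 15, 22; the last is February 22.
March 6, 2030 is outside the daylight-saving period (22 September 2029 – 22 February 2030), so Casora Province is on standard time, UTC−04:45.
09:30 Casora Province + 4h45m = 14:15 UTC.
At the standard offset (UTC−04:30), 14:15 UTC − 4h30m = 09:45 Lumek Territory standard time.
The standard-time date in Lumek Territory, March 6, 2030, is outside the daylight-saving period (10 March – 6 October), so Lumek Territory is on standard time, UTC−04:30.
14:15 UTC − 4h30m = 09:45 Lumek Territory.

09:45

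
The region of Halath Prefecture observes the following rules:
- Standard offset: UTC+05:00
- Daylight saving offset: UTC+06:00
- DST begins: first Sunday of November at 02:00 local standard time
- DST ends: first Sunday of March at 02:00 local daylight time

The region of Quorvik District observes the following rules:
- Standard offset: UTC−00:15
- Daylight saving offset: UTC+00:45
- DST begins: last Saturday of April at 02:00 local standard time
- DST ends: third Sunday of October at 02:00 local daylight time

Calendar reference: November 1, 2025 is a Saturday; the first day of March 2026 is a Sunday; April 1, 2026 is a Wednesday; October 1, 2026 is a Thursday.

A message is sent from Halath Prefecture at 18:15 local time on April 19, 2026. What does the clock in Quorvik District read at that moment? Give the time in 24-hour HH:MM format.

1 November 2025 is a Saturday, so the first Sunday is November 2.
1 March 2026 is a Sunday, so the first Sunday is March 1.
April 19, 2026 is outside the daylight-saving period (2 November 2025 – 1 March 2026), so Halath Prefecture is on standard time, UTC+05:00.
18:15 Halath Prefecture − 5h = 13:15 UTC.
1 April 2026 is a Wednesday, so Saturdays fall on 4, 11, 18, 25; the last is April 25.
1 October 2026 is a Thursday, so the first Sunday is October 4 and the third is October 18.
At the standard offset (UTC−00:15), 13:15 UTC − 0h15m = 13:00 Quorvik District standard time.
Daylight saving runs 25 April – 18 October; the standard-time date in Quorvik District, April 19, 2026, is outside that window, so Quorvik District is on standard time at UTC−00:15.
13:15 UTC − 0h15m = 13:00 Quorvik District.

13:00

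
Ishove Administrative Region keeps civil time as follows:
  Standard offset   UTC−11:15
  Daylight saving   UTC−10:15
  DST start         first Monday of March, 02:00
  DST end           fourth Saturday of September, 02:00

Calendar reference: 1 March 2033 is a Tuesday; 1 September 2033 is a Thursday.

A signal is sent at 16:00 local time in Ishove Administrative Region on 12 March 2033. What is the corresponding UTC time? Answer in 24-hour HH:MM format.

02:15

1 March 2033 is a Tuesday, so the first Monday is March 7.
1 September 2033 is a Thursday, so the first Saturday is September 3 and the fourth is September 24.
12 March 2033 falls between 7 March and 24 September, so daylight saving is in effect and Ishove Administrative Region is at UTC−10:15.
16:00 local + 10h15m = 02:15 UTC (rolling into the next day, 13 March 2033).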